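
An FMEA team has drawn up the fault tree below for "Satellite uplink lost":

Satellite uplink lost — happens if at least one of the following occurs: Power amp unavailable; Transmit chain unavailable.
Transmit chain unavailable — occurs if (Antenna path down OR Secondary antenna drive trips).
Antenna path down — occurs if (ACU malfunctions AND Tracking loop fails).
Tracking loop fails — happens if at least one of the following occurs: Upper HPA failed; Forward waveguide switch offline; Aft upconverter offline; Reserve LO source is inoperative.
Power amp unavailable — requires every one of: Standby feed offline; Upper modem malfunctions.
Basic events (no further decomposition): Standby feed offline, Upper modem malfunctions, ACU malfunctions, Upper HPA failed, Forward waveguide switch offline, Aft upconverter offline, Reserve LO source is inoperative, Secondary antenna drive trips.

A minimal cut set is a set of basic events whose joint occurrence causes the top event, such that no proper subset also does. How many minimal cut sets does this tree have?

Power amp unavailable [AND]: one cut set from each child combined → 1 × 1 = 1 cut set(s).
Tracking loop fails [OR]: union of children's cut sets → 4 cut set(s).
Antenna path down [AND]: one cut set from each child combined → 1 × 4 = 4 cut set(s).
Transmit chain unavailable [OR]: union of children's cut sets → 5 cut set(s).
Satellite uplink lost [OR]: union of children's cut sets → 6 cut set(s).
Minimal cut sets: {Standby feed offline, Upper modem malfunctions}; {ACU malfunctions, Upper HPA failed}; {ACU malfunctions, Forward waveguide switch offline}; {ACU malfunctions, Aft upconverter offline}; {ACU malfunctions, Reserve LO source is inoperative}; {Secondary antenna drive trips}.

6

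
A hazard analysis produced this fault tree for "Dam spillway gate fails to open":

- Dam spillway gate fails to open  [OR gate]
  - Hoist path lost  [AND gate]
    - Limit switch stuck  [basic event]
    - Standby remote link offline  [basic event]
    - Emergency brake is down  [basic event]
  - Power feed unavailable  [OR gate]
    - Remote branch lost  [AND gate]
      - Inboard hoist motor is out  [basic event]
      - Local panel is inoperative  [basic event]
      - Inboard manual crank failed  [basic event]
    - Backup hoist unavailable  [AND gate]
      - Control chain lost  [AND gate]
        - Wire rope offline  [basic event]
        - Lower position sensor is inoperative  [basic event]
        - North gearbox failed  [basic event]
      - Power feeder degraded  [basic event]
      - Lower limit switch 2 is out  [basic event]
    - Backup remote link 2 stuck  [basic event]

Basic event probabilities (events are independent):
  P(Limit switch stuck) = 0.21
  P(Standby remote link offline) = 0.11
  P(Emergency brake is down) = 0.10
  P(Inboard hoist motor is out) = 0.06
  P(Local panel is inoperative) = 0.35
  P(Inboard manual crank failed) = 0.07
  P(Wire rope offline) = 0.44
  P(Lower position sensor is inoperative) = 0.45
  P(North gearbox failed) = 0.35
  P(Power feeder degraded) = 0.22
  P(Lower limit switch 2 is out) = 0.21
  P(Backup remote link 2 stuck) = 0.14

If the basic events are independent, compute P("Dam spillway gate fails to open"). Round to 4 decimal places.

P(Hoist path lost) [AND] = 0.21 × 0.11 × 0.10 = 0.002310
P(Remote branch lost) [AND] = 0.06 × 0.35 × 0.07 = 0.001470
P(Control chain lost) [AND] = 0.44 × 0.45 × 0.35 = 0.069300
P(Backup hoist unavailable) [AND] = 0.069300 × 0.22 × 0.21 = 0.003202
P(Power feed unavailable) [OR] = 1 − (1−0.001470) × (1−0.003202) × (1−0.14) = 0.144014
P(Dam spillway gate fails to open) [OR] = 1 − (1−0.002310) × (1−0.144014) = 0.145991
Rounded to 4 decimal places: P(Dam spillway gate fails to open) ≈ 0.1460.

0.1460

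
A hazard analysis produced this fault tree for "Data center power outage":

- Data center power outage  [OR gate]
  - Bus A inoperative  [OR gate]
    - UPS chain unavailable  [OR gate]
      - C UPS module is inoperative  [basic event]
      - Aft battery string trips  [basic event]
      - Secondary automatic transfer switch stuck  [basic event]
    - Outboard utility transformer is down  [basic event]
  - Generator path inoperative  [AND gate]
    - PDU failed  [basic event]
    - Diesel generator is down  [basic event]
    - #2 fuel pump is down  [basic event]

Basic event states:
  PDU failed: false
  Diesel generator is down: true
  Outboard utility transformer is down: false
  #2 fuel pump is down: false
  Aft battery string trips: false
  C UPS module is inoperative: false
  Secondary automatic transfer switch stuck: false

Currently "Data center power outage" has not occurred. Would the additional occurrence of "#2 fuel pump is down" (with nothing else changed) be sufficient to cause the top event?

No

Counterfactual: set "#2 fuel pump is down" to occurred.
UPS chain unavailable [OR]: C UPS module is inoperative=not, Aft battery string trips=not, Secondary automatic transfer switch stuck=not → no input occurs → does not occur.
Bus A inoperative [OR]: UPS chain unavailable=not, Outboard utility transformer is down=not → no input occurs → does not occur.
Generator path inoperative [AND]: PDU failed=not, Diesel generator is down=occurs, #2 fuel pump is down=occurs → not all inputs occur → does not occur.
Data center power outage [OR]: Bus A inoperative=not, Generator path inoperative=not → no input occurs → does not occur.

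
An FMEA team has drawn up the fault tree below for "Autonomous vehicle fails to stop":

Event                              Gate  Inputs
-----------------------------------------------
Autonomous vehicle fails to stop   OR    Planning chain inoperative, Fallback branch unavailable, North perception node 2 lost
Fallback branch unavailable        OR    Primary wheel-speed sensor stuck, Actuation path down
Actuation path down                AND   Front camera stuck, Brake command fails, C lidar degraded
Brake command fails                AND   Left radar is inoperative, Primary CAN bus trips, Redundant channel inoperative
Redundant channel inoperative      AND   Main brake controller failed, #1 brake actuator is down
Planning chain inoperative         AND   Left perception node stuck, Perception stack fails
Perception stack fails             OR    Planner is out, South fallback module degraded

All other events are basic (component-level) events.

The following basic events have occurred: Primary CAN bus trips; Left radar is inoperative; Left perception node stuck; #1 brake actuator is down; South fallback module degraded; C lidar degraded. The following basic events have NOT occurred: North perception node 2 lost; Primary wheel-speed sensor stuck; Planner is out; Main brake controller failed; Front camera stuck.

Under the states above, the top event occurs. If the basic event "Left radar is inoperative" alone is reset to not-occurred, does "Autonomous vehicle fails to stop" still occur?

Counterfactual: set "Left radar is inoperative" to not occurred.
Perception stack fails [OR]: Planner is out=not, South fallback module degraded=occurs → at least one input occurs → occurs.
Planning chain inoperative [AND]: Left perception node stuck=occurs, Perception stack fails=occurs → all inputs occur → occurs.
Redundant channel inoperative [AND]: Main brake controller failed=not, #1 brake actuator is down=occurs → not all inputs occur → does not occur.
Brake command fails [AND]: Left radar is inoperative=not, Primary CAN bus trips=occurs, Redundant channel inoperative=not → not all inputs occur → does not occur.
Actuation path down [AND]: Front camera stuck=not, Brake command fails=not, C lidar degraded=occurs → not all inputs occur → does not occur.
Fallback branch unavailable [OR]: Primary wheel-speed sensor stuck=not, Actuation path down=not → no input occurs → does not occur.
Autonomous vehicle fails to stop [OR]: Planning chain inoperative=occurs, Fallback branch unavailable=not, North perception node 2 lost=not → at least one input occurs → occurs.

Yes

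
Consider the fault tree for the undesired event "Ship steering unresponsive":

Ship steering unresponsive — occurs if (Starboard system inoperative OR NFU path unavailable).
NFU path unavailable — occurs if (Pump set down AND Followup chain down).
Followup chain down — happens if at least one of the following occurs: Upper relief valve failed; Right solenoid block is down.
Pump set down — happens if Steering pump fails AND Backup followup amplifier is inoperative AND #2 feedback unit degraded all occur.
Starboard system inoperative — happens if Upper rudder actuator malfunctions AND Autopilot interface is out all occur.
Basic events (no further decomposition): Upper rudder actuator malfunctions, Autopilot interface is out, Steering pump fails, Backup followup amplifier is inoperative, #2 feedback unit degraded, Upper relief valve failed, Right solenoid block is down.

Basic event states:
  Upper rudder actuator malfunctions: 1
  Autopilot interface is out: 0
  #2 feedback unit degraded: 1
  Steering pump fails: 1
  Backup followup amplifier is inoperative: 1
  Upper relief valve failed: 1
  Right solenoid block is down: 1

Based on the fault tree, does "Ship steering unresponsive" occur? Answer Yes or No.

Starboard system inoperative [AND]: Upper rudder actuator malfunctions=occurs, Autopilot interface is out=not → not all inputs occur → does not occur.
Pump set down [AND]: Steering pump fails=occurs, Backup followup amplifier is inoperative=occurs, #2 feedback unit degraded=occurs → all inputs occur → occurs.
Followup chain down [OR]: Upper relief valve failed=occurs, Right solenoid block is down=occurs → at least one input occurs → occurs.
NFU path unavailable [AND]: Pump set down=occurs, Followup chain down=occurs → all inputs occur → occurs.
Ship steering unresponsive [OR]: Starboard system inoperative=not, NFU path unavailable=occurs → at least one input occurs → occurs.

Yes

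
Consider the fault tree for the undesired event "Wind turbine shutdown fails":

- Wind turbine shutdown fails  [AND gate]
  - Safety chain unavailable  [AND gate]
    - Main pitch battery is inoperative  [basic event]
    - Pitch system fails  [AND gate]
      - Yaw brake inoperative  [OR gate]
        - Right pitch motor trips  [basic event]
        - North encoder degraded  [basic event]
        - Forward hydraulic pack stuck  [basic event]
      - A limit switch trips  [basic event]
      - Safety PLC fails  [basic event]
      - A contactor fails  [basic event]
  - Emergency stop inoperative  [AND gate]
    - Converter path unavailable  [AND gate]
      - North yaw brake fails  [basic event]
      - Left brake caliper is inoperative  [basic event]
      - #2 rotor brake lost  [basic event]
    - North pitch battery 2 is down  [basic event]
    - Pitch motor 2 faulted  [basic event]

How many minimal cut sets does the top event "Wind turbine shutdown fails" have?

Yaw brake inoperative [OR]: union of children's cut sets → 3 cut set(s).
Pitch system fails [AND]: one cut set from each child combined → 3 × 1 × 1 × 1 = 3 cut set(s).
Safety chain unavailable [AND]: one cut set from each child combined → 1 × 3 = 3 cut set(s).
Converter path unavailable [AND]: one cut set from each child combined → 1 × 1 × 1 = 1 cut set(s).
Emergency stop inoperative [AND]: one cut set from each child combined → 1 × 1 × 1 = 1 cut set(s).
Wind turbine shutdown fails [AND]: one cut set from each child combined → 3 × 1 = 3 cut set(s).
Minimal cut sets: {#2 rotor brake lost, A contactor fails, A limit switch trips, Left brake caliper is inoperative, Main pitch battery is inoperative, North pitch battery 2 is down, North yaw brake fails, Pitch motor 2 faulted, Right pitch motor trips, Safety PLC fails}; {#2 rotor brake lost, A contactor fails, A limit switch trips, Left brake caliper is inoperative, Main pitch battery is inoperative, North encoder degraded, North pitch battery 2 is down, North yaw brake fails, Pitch motor 2 faulted, Safety PLC fails}; {#2 rotor brake lost, A contactor fails, A limit switch trips, Forward hydraulic pack stuck, Left brake caliper is inoperative, Main pitch battery is inoperative, North pitch battery 2 is down, North yaw brake fails, Pitch motor 2 faulted, Safety PLC fails}.

3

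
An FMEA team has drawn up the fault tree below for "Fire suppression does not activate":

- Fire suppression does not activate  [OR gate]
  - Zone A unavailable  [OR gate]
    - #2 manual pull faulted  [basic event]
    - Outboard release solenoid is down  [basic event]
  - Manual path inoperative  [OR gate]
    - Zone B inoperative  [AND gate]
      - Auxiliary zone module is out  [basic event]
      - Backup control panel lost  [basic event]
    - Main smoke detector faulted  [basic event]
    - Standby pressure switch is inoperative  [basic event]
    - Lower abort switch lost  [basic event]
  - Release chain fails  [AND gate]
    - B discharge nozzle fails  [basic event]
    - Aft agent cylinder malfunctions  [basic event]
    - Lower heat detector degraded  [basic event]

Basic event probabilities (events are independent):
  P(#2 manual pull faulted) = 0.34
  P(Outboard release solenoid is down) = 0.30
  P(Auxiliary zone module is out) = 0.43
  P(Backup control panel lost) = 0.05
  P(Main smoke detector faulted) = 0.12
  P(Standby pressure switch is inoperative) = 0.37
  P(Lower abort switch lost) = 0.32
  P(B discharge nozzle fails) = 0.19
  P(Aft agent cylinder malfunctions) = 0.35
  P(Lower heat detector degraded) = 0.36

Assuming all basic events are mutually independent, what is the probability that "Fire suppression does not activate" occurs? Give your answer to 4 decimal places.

P(Zone A unavailable) [OR] = 1 − (1−0.34) × (1−0.30) = 0.538000
P(Zone B inoperative) [AND] = 0.43 × 0.05 = 0.021500
P(Manual path inoperative) [OR] = 1 − (1−0.021500) × (1−0.12) × (1−0.37) × (1−0.32) = 0.631113
P(Release chain fails) [AND] = 0.19 × 0.35 × 0.36 = 0.023940
P(Fire suppression does not activate) [OR] = 1 − (1−0.538000) × (1−0.631113) × (1−0.023940) = 0.833654
Rounded to 4 decimal places: P(Fire suppression does not activate) ≈ 0.8337.

0.8337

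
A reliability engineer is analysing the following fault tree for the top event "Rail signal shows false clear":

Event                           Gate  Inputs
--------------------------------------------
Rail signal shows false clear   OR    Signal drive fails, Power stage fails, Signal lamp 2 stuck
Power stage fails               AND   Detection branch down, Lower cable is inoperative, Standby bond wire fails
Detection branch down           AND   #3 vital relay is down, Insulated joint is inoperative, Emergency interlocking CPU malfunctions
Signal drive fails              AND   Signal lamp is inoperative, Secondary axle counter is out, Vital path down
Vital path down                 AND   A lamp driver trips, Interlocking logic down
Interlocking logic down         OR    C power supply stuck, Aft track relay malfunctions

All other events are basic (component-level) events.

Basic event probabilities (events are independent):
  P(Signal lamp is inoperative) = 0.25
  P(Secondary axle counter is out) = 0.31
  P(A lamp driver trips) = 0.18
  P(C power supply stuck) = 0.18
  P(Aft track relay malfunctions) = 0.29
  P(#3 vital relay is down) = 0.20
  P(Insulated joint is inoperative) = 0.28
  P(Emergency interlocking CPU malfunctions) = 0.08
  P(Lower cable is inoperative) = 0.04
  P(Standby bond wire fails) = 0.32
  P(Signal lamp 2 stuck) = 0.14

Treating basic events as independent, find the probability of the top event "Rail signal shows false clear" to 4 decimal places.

P(Interlocking logic down) [OR] = 1 − (1−0.18) × (1−0.29) = 0.417800
P(Vital path down) [AND] = 0.18 × 0.417800 = 0.075204
P(Signal drive fails) [AND] = 0.25 × 0.31 × 0.075204 = 0.005828
P(Detection branch down) [AND] = 0.20 × 0.28 × 0.08 = 0.004480
P(Power stage fails) [AND] = 0.004480 × 0.04 × 0.32 = 0.000057
P(Rail signal shows false clear) [OR] = 1 − (1−0.005828) × (1−0.000057) × (1−0.14) = 0.145061
Rounded to 4 decimal places: P(Rail signal shows false clear) ≈ 0.1451.

0.1451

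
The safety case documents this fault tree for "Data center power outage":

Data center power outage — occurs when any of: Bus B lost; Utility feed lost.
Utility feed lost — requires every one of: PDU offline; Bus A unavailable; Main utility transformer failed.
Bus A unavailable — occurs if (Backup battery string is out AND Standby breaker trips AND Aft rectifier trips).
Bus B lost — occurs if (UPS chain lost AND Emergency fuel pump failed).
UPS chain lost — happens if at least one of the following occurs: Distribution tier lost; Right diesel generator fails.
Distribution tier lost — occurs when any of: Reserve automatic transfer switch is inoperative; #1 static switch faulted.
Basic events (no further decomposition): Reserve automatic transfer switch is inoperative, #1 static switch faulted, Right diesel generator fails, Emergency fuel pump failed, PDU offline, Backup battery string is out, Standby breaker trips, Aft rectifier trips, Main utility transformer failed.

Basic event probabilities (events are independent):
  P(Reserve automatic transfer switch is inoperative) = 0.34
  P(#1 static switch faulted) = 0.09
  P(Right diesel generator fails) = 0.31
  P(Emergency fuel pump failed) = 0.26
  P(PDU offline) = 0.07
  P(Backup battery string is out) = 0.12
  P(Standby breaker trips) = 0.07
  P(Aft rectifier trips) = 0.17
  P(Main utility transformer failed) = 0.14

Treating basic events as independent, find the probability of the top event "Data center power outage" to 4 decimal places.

0.1523

P(Distribution tier lost) [OR] = 1 − (1−0.34) × (1−0.09) = 0.399400
P(UPS chain lost) [OR] = 1 − (1−0.399400) × (1−0.31) = 0.585586
P(Bus B lost) [AND] = 0.585586 × 0.26 = 0.152252
P(Bus A unavailable) [AND] = 0.12 × 0.07 × 0.17 = 0.001428
P(Utility feed lost) [AND] = 0.07 × 0.001428 × 0.14 = 0.000014
P(Data center power outage) [OR] = 1 − (1−0.152252) × (1−0.000014) = 0.152264
Rounded to 4 decimal places: P(Data center power outage) ≈ 0.1523.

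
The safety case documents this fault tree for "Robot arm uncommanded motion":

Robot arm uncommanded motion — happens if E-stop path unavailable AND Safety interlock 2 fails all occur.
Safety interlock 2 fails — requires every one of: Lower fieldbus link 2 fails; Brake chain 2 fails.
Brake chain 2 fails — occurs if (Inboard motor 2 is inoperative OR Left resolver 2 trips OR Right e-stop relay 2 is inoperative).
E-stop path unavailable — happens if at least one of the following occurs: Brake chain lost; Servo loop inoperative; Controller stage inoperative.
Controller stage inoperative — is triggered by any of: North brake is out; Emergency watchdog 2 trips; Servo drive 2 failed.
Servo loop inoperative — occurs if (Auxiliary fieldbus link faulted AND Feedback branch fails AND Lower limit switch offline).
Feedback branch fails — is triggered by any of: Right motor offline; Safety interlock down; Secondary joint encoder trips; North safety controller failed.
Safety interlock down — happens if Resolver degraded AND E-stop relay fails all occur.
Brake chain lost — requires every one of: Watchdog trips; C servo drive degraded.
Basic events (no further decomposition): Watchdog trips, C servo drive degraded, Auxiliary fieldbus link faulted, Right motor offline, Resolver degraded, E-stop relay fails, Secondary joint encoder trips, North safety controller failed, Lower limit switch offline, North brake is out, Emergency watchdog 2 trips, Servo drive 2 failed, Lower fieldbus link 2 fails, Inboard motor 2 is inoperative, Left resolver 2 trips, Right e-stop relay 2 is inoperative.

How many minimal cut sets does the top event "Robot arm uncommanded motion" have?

Brake chain lost [AND]: one cut set from each child combined → 1 × 1 = 1 cut set(s).
Safety interlock down [AND]: one cut set from each child combined → 1 × 1 = 1 cut set(s).
Feedback branch fails [OR]: union of children's cut sets → 4 cut set(s).
Servo loop inoperative [AND]: one cut set from each child combined → 1 × 4 × 1 = 4 cut set(s).
Controller stage inoperative [OR]: union of children's cut sets → 3 cut set(s).
E-stop path unavailable [OR]: union of children's cut sets → 8 cut set(s).
Brake chain 2 fails [OR]: union of children's cut sets → 3 cut set(s).
Safety interlock 2 fails [AND]: one cut set from each child combined → 1 × 3 = 3 cut set(s).
Robot arm uncommanded motion [AND]: one cut set from each child combined → 8 × 3 = 24 cut set(s).

24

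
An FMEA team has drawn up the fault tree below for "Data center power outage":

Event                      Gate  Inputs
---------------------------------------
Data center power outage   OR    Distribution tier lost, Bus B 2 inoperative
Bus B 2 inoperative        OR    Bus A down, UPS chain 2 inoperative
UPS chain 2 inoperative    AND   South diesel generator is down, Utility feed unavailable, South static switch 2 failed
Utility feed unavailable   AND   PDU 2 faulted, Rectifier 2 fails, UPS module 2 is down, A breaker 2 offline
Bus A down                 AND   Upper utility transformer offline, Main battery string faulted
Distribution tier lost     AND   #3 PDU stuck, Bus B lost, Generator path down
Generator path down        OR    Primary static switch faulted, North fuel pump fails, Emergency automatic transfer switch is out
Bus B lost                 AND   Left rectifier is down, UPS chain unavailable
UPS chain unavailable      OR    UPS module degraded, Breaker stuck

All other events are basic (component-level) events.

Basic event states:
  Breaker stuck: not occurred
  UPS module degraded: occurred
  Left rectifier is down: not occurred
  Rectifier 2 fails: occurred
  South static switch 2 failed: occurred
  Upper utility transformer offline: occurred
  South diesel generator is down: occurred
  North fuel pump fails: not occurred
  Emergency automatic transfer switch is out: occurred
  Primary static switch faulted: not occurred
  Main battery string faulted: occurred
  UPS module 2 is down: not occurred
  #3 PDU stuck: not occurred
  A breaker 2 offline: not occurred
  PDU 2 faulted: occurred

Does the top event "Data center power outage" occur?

Yes

UPS chain unavailable [OR]: UPS module degraded=occurs, Breaker stuck=not → at least one input occurs → occurs.
Bus B lost [AND]: Left rectifier is down=not, UPS chain unavailable=occurs → not all inputs occur → does not occur.
Generator path down [OR]: Primary static switch faulted=not, North fuel pump fails=not, Emergency automatic transfer switch is out=occurs → at least one input occurs → occurs.
Distribution tier lost [AND]: #3 PDU stuck=not, Bus B lost=not, Generator path down=occurs → not all inputs occur → does not occur.
Bus A down [AND]: Upper utility transformer offline=occurs, Main battery string faulted=occurs → all inputs occur → occurs.
Utility feed unavailable [AND]: PDU 2 faulted=occurs, Rectifier 2 fails=occurs, UPS module 2 is down=not, A breaker 2 offline=not → not all inputs occur → does not occur.
UPS chain 2 inoperative [AND]: South diesel generator is down=occurs, Utility feed unavailable=not, South static switch 2 failed=occurs → not all inputs occur → does not occur.
Bus B 2 inoperative [OR]: Bus A down=occurs, UPS chain 2 inoperative=not → at least one input occurs → occurs.
Data center power outage [OR]: Distribution tier lost=not, Bus B 2 inoperative=occurs → at least one input occurs → occurs.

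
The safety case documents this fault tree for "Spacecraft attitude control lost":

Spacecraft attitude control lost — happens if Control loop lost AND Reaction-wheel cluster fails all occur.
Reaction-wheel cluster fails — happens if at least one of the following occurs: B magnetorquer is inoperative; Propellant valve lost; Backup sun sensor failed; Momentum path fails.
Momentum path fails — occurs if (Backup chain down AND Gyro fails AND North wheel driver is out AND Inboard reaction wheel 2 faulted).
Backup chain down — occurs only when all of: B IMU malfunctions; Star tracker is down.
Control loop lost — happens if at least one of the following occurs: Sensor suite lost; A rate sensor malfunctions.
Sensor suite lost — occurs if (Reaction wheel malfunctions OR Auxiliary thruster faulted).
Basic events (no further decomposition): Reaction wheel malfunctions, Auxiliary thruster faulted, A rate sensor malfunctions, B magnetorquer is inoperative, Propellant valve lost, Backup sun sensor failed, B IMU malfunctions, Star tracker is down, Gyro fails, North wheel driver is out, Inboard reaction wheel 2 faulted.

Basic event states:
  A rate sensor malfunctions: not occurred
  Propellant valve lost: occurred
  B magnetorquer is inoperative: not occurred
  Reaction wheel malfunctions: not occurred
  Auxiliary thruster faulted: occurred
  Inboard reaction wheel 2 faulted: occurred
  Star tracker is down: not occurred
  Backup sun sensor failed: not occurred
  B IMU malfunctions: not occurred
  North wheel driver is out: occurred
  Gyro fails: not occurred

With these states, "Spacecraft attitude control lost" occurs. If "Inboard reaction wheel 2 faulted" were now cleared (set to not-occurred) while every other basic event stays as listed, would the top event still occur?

Counterfactual: set "Inboard reaction wheel 2 faulted" to not occurred.
Sensor suite lost [OR]: Reaction wheel malfunctions=not, Auxiliary thruster faulted=occurs → at least one input occurs → occurs.
Control loop lost [OR]: Sensor suite lost=occurs, A rate sensor malfunctions=not → at least one input occurs → occurs.
Backup chain down [AND]: B IMU malfunctions=not, Star tracker is down=not → not all inputs occur → does not occur.
Momentum path fails [AND]: Backup chain down=not, Gyro fails=not, North wheel driver is out=occurs, Inboard reaction wheel 2 faulted=not → not all inputs occur → does not occur.
Reaction-wheel cluster fails [OR]: B magnetorquer is inoperative=not, Propellant valve lost=occurs, Backup sun sensor failed=not, Momentum path fails=not → at least one input occurs → occurs.
Spacecraft attitude control lost [AND]: Control loop lost=occurs, Reaction-wheel cluster fails=occurs → all inputs occur → occurs.

Yes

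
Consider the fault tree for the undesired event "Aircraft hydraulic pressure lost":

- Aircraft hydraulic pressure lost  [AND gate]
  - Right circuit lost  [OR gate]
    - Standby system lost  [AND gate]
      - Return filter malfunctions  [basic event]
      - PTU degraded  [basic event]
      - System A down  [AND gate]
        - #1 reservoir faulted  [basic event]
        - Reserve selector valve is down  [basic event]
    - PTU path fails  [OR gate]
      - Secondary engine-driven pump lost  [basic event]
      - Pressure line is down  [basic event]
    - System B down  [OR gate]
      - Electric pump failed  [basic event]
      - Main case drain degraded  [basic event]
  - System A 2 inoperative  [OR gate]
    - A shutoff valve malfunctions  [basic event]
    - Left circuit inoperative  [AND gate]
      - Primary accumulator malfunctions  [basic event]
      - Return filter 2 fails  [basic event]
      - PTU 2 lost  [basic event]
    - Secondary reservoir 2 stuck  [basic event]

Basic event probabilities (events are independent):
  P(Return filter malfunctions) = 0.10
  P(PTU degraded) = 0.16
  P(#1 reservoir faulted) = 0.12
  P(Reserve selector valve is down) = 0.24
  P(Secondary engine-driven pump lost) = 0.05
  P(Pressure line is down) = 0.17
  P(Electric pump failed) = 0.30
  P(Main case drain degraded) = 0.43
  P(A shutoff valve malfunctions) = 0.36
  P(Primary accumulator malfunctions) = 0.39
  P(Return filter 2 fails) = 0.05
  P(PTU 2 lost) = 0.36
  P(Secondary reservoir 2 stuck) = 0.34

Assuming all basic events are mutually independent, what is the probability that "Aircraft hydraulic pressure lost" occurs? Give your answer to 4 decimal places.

0.3980

P(System A down) [AND] = 0.12 × 0.24 = 0.028800
P(Standby system lost) [AND] = 0.10 × 0.16 × 0.028800 = 0.000461
P(PTU path fails) [OR] = 1 − (1−0.05) × (1−0.17) = 0.211500
P(System B down) [OR] = 1 − (1−0.30) × (1−0.43) = 0.601000
P(Right circuit lost) [OR] = 1 − (1−0.000461) × (1−0.211500) × (1−0.601000) = 0.685534
P(Left circuit inoperative) [AND] = 0.39 × 0.05 × 0.36 = 0.007020
P(System A 2 inoperative) [OR] = 1 − (1−0.36) × (1−0.007020) × (1−0.34) = 0.580565
P(Aircraft hydraulic pressure lost) [AND] = 0.685534 × 0.580565 = 0.397997
Rounded to 4 decimal places: P(Aircraft hydraulic pressure lost) ≈ 0.3980.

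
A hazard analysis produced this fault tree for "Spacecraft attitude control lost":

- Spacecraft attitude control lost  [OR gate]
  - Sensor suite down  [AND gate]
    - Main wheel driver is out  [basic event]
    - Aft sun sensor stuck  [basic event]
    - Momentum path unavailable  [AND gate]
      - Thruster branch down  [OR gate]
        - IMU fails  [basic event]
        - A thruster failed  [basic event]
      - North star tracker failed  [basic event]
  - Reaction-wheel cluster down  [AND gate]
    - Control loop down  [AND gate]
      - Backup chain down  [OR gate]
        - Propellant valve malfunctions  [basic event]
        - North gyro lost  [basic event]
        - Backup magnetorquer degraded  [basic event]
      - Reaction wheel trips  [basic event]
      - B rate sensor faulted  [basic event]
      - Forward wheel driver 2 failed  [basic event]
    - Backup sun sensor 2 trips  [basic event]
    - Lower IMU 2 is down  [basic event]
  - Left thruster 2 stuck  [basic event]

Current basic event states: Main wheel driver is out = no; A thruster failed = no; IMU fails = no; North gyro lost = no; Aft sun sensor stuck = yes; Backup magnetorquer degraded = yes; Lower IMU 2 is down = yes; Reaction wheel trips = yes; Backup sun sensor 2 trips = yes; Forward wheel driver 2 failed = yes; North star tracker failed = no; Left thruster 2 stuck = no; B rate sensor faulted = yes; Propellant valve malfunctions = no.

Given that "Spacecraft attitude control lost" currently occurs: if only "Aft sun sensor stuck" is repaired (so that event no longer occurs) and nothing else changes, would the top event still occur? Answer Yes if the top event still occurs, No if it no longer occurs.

Yes

Counterfactual: set "Aft sun sensor stuck" to not occurred.
Thruster branch down [OR]: IMU fails=not, A thruster failed=not → no input occurs → does not occur.
Momentum path unavailable [AND]: Thruster branch down=not, North star tracker failed=not → not all inputs occur → does not occur.
Sensor suite down [AND]: Main wheel driver is out=not, Aft sun sensor stuck=not, Momentum path unavailable=not → not all inputs occur → does not occur.
Backup chain down [OR]: Propellant valve malfunctions=not, North gyro lost=not, Backup magnetorquer degraded=occurs → at least one input occurs → occurs.
Control loop down [AND]: Backup chain down=occurs, Reaction wheel trips=occurs, B rate sensor faulted=occurs, Forward wheel driver 2 failed=occurs → all inputs occur → occurs.
Reaction-wheel cluster down [AND]: Control loop down=occurs, Backup sun sensor 2 trips=occurs, Lower IMU 2 is down=occurs → all inputs occur → occurs.
Spacecraft attitude control lost [OR]: Sensor suite down=not, Reaction-wheel cluster down=occurs, Left thruster 2 stuck=not → at least one input occurs → occurs.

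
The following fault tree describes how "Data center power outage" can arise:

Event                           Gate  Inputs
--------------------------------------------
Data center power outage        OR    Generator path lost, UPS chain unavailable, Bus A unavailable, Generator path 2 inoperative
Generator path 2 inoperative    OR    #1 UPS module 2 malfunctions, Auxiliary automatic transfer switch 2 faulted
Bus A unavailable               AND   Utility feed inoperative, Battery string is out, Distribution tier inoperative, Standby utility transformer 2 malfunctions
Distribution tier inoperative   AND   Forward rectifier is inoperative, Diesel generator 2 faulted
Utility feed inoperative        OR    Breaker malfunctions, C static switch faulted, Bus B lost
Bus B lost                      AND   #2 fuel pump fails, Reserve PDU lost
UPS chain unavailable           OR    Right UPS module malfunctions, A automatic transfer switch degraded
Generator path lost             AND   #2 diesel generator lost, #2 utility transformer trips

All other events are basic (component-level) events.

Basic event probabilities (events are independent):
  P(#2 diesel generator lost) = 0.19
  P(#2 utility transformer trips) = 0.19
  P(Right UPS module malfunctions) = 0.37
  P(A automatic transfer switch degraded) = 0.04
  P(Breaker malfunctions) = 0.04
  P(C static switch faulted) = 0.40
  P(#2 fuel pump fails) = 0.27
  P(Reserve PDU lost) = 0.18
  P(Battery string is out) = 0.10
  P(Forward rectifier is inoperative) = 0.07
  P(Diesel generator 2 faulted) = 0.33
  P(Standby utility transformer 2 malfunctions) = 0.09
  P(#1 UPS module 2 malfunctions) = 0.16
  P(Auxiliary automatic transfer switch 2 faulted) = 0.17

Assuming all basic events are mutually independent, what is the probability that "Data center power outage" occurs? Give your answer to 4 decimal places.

0.5936

P(Generator path lost) [AND] = 0.19 × 0.19 = 0.036100
P(UPS chain unavailable) [OR] = 1 − (1−0.37) × (1−0.04) = 0.395200
P(Bus B lost) [AND] = 0.27 × 0.18 = 0.048600
P(Utility feed inoperative) [OR] = 1 − (1−0.04) × (1−0.40) × (1−0.048600) = 0.451994
P(Distribution tier inoperative) [AND] = 0.07 × 0.33 = 0.023100
P(Bus A unavailable) [AND] = 0.451994 × 0.10 × 0.023100 × 0.09 = 0.000094
P(Generator path 2 inoperative) [OR] = 1 − (1−0.16) × (1−0.17) = 0.302800
P(Data center power outage) [OR] = 1 − (1−0.036100) × (1−0.395200) × (1−0.000094) × (1−0.302800) = 0.593594
Rounded to 4 decimal places: P(Data center power outage) ≈ 0.5936.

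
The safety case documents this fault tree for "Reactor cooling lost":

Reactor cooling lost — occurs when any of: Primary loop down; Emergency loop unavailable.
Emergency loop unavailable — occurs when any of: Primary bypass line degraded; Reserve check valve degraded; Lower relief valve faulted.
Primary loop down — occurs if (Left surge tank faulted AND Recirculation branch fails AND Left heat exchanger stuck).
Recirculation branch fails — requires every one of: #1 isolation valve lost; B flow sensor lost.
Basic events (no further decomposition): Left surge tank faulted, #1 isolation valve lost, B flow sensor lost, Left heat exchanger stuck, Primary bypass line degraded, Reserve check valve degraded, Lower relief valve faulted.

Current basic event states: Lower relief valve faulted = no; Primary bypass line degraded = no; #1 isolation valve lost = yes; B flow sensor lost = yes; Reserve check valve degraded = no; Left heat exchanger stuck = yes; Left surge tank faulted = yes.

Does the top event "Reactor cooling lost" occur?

Recirculation branch fails [AND]: #1 isolation valve lost=occurs, B flow sensor lost=occurs → all inputs occur → occurs.
Primary loop down [AND]: Left surge tank faulted=occurs, Recirculation branch fails=occurs, Left heat exchanger stuck=occurs → all inputs occur → occurs.
Emergency loop unavailable [OR]: Primary bypass line degraded=not, Reserve check valve degraded=not, Lower relief valve faulted=not → no input occurs → does not occur.
Reactor cooling lost [OR]: Primary loop down=occurs, Emergency loop unavailable=not → at least one input occurs → occurs.

Yes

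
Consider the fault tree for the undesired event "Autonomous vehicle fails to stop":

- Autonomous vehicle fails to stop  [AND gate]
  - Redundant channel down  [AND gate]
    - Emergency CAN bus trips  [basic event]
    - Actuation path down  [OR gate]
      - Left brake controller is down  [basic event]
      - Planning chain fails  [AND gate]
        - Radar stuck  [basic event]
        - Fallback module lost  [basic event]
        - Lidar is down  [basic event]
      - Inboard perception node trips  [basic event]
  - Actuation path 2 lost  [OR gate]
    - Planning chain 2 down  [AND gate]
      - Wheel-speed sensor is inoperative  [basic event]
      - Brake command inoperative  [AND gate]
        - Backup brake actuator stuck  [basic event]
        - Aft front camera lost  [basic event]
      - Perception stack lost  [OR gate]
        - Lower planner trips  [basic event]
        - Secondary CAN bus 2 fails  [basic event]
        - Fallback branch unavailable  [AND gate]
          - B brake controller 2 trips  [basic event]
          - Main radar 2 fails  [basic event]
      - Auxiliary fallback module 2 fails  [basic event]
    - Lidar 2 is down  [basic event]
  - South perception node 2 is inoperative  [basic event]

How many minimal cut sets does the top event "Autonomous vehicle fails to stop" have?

Planning chain fails [AND]: one cut set from each child combined → 1 × 1 × 1 = 1 cut set(s).
Actuation path down [OR]: union of children's cut sets → 3 cut set(s).
Redundant channel down [AND]: one cut set from each child combined → 1 × 3 = 3 cut set(s).
Brake command inoperative [AND]: one cut set from each child combined → 1 × 1 = 1 cut set(s).
Fallback branch unavailable [AND]: one cut set from each child combined → 1 × 1 = 1 cut set(s).
Perception stack lost [OR]: union of children's cut sets → 3 cut set(s).
Planning chain 2 down [AND]: one cut set from each child combined → 1 × 1 × 3 × 1 = 3 cut set(s).
Actuation path 2 lost [OR]: union of children's cut sets → 4 cut set(s).
Autonomous vehicle fails to stop [AND]: one cut set from each child combined → 3 × 4 × 1 = 12 cut set(s).

12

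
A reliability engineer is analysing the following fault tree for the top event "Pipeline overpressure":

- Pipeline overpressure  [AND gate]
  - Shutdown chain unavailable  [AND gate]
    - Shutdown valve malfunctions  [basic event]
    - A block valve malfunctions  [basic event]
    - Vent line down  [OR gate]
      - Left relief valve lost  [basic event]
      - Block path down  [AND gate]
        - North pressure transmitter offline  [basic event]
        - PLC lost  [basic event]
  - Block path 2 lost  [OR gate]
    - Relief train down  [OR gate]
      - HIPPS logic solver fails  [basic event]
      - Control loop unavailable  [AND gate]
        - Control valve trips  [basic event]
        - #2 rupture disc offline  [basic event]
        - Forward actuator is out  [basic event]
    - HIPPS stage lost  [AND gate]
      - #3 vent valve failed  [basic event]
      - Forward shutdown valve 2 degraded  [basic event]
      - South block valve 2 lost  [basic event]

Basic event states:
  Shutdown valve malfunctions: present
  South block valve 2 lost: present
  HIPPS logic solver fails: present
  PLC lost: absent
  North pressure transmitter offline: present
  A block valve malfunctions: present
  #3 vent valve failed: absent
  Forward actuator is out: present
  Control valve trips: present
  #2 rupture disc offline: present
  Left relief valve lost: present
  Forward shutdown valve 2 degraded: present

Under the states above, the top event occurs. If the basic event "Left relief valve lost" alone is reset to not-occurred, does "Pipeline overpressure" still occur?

No

Counterfactual: set "Left relief valve lost" to not occurred.
Block path down [AND]: North pressure transmitter offline=occurs, PLC lost=not → not all inputs occur → does not occur.
Vent line down [OR]: Left relief valve lost=not, Block path down=not → no input occurs → does not occur.
Shutdown chain unavailable [AND]: Shutdown valve malfunctions=occurs, A block valve malfunctions=occurs, Vent line down=not → not all inputs occur → does not occur.
Control loop unavailable [AND]: Control valve trips=occurs, #2 rupture disc offline=occurs, Forward actuator is out=occurs → all inputs occur → occurs.
Relief train down [OR]: HIPPS logic solver fails=occurs, Control loop unavailable=occurs → at least one input occurs → occurs.
HIPPS stage lost [AND]: #3 vent valve failed=not, Forward shutdown valve 2 degraded=occurs, South block valve 2 lost=occurs → not all inputs occur → does not occur.
Block path 2 lost [OR]: Relief train down=occurs, HIPPS stage lost=not → at least one input occurs → occurs.
Pipeline overpressure [AND]: Shutdown chain unavailable=not, Block path 2 lost=occurs → not all inputs occur → does not occur.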